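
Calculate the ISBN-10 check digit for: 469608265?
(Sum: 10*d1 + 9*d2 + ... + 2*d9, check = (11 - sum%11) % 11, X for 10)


Weighted sum: 284
284 mod 11 = 9

Check digit: 2


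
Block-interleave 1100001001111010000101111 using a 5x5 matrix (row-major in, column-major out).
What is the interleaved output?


Matrix:
  11000
  01001
  11101
  00001
  01111
Read columns: 1010011101001010000101111

1010011101001010000101111


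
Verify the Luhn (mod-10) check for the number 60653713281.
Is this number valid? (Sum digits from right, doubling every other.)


Luhn sum = 38
38 mod 10 = 8

Invalid (Luhn sum mod 10 = 8)


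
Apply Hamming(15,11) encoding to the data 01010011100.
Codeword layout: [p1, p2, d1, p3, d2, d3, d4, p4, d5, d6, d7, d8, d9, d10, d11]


Parity bits: p1=0, p2=0, p3=0, p4=1

000010110011100


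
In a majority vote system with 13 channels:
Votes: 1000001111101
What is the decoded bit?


Ones: 7 out of 13
Threshold: 7

1 (7/13 voted 1)


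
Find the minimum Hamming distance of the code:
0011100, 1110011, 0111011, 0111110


Comparing all pairs, minimum distance: 2
Can detect 1 errors, correct 0 errors

2


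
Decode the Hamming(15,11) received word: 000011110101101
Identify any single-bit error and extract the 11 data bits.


Syndrome = 8: error at position 8

Data: 01110101101 (corrected bit 8)


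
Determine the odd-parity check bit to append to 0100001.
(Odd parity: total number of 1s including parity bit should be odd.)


Number of 1s in data: 2
Parity bit: 1

1


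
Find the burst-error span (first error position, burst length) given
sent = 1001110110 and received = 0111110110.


XOR: 1110000000

Burst at position 0, length 3


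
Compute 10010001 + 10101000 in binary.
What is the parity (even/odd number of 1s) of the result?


10010001 = 145
10101000 = 168
Sum = 313 = 100111001
1s count = 5

odd parity (5 ones in 100111001)


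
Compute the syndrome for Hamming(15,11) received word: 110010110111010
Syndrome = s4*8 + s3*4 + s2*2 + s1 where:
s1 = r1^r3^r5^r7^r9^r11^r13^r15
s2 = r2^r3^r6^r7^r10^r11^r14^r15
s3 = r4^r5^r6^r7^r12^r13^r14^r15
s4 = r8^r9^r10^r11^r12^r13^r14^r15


s1=0, s2=1, s3=0, s4=1

Syndrome = 10 (error at position 10)


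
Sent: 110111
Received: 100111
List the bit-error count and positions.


XOR: 010000

1 error(s) at position(s): 1


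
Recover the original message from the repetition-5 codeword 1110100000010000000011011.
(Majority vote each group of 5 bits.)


Groups: 11101, 00000, 01000, 00000, 11011
Majority votes: 10001

10001


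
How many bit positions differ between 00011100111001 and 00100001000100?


XOR: 00111101111101
Count of 1s: 10

10


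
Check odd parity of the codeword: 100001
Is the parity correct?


Number of 1s: 2

No, parity error (2 ones)


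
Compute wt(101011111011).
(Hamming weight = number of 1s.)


Counting 1s in 101011111011

9


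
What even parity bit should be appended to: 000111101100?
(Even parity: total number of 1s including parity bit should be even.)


Number of 1s in data: 6
Parity bit: 0

0


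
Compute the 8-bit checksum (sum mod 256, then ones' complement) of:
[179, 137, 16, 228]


Sum = 560 mod 256 = 48
Complement = 207

207


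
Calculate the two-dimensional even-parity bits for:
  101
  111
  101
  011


Row parities: 0100
Column parities: 100

Row P: 0100, Col P: 100, Corner: 1


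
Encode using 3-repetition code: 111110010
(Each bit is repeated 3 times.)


Each bit -> 3 copies

111111111111111000000111000


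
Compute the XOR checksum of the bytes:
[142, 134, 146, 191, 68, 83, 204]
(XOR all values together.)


XOR chain: 142 ^ 134 ^ 146 ^ 191 ^ 68 ^ 83 ^ 204 = 254

254


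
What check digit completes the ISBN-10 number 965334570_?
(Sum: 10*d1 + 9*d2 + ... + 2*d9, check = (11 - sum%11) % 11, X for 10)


Weighted sum: 284
284 mod 11 = 9

Check digit: 2


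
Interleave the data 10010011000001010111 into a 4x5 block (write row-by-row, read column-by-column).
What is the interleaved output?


Matrix:
  10010
  01100
  00010
  10111
Read columns: 10010100010110110001

10010100010110110001


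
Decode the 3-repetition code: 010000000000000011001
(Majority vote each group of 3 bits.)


Groups: 010, 000, 000, 000, 000, 011, 001
Majority votes: 0000010

0000010


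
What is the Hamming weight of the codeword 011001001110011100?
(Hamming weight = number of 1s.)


Counting 1s in 011001001110011100

9


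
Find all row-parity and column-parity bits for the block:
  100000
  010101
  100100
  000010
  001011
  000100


Row parities: 110111
Column parities: 011100

Row P: 110111, Col P: 011100, Corner: 1


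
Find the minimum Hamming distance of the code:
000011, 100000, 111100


Comparing all pairs, minimum distance: 3
Can detect 2 errors, correct 1 errors

3


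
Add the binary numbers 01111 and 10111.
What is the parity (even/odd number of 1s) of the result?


01111 = 15
10111 = 23
Sum = 38 = 100110
1s count = 3

odd parity (3 ones in 100110)


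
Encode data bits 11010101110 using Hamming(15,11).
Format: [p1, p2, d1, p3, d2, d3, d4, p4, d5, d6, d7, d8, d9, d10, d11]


Parity bits: p1=0, p2=0, p3=1, p4=0

001110100101110


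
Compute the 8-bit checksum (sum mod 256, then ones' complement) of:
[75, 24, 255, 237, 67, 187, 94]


Sum = 939 mod 256 = 171
Complement = 84

84


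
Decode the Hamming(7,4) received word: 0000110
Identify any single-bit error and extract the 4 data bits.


Syndrome = 3: error at position 3

Data: 1110 (corrected bit 3)


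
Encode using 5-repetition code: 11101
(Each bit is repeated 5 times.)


Each bit -> 5 copies

1111111111111110000011111


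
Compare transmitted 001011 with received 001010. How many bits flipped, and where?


XOR: 000001

1 error(s) at position(s): 5


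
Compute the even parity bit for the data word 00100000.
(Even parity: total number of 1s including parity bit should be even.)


Number of 1s in data: 1
Parity bit: 1

1


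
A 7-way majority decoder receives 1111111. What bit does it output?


Ones: 7 out of 7
Threshold: 4

1 (7/7 voted 1)


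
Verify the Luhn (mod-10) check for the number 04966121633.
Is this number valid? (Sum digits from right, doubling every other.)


Luhn sum = 47
47 mod 10 = 7

Invalid (Luhn sum mod 10 = 7)


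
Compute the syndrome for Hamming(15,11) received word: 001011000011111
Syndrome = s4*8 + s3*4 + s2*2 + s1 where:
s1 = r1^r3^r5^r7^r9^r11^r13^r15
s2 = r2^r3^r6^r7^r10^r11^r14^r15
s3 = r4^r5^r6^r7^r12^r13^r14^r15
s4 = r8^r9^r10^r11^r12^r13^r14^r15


s1=1, s2=1, s3=0, s4=1

Syndrome = 11 (error at position 11)


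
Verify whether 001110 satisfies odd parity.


Number of 1s: 3

Yes, parity is correct (3 ones)


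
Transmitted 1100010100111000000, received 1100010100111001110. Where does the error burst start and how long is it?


XOR: 0000000000000001110

Burst at position 15, length 3


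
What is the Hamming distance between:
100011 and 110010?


XOR: 010001
Count of 1s: 2

2


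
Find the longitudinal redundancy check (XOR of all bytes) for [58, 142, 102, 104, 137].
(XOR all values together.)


XOR chain: 58 ^ 142 ^ 102 ^ 104 ^ 137 = 51

51


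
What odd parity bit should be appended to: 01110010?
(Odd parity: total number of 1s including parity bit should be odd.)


Number of 1s in data: 4
Parity bit: 1

1


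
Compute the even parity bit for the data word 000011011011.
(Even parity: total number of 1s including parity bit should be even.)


Number of 1s in data: 6
Parity bit: 0

0


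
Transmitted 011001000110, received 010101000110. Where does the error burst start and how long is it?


XOR: 001100000000

Burst at position 2, length 2


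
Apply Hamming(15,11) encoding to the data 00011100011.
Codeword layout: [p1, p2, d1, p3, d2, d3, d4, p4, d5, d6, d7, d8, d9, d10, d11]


Parity bits: p1=1, p2=0, p3=1, p4=0

100100101100011


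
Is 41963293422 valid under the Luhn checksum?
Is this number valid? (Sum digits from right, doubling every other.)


Luhn sum = 50
50 mod 10 = 0

Valid (Luhn sum mod 10 = 0)


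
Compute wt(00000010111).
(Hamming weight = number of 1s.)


Counting 1s in 00000010111

4


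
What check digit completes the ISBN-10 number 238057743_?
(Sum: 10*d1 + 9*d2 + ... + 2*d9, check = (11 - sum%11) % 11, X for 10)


Weighted sum: 222
222 mod 11 = 2

Check digit: 9


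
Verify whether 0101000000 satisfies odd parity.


Number of 1s: 2

No, parity error (2 ones)


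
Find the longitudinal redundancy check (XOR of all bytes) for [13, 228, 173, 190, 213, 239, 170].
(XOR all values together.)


XOR chain: 13 ^ 228 ^ 173 ^ 190 ^ 213 ^ 239 ^ 170 = 106

106


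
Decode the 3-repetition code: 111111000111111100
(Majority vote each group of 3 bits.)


Groups: 111, 111, 000, 111, 111, 100
Majority votes: 110110

110110


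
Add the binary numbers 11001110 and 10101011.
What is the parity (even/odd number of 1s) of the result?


11001110 = 206
10101011 = 171
Sum = 377 = 101111001
1s count = 6

even parity (6 ones in 101111001)


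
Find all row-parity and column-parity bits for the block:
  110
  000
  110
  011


Row parities: 0000
Column parities: 011

Row P: 0000, Col P: 011, Corner: 0


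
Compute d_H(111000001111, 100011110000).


XOR: 011011111111
Count of 1s: 10

10


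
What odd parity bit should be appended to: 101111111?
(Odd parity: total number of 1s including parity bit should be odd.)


Number of 1s in data: 8
Parity bit: 1

1


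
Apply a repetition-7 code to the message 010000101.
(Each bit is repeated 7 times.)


Each bit -> 7 copies

000000011111110000000000000000000000000000111111100000001111111


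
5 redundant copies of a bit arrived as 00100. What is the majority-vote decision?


Ones: 1 out of 5
Threshold: 3

0 (1/5 voted 1)


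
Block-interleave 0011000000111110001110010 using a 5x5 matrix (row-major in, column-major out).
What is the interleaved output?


Matrix:
  00110
  00000
  11111
  00011
  10010
Read columns: 0010100100101001011100110

0010100100101001011100110


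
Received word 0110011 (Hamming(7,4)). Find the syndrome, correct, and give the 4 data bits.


Syndrome = 0: no error detected

Data: 1011 (no errors)


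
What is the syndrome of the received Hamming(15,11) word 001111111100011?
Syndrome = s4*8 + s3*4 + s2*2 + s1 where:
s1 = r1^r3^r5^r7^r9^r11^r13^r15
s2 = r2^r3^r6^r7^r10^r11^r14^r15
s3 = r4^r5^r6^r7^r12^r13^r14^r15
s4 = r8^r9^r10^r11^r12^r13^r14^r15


s1=1, s2=0, s3=0, s4=1

Syndrome = 9 (error at position 9)


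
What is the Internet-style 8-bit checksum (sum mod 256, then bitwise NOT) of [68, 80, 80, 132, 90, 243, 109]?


Sum = 802 mod 256 = 34
Complement = 221

221


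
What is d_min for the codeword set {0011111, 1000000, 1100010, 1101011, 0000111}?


Comparing all pairs, minimum distance: 2
Can detect 1 errors, correct 0 errors

2


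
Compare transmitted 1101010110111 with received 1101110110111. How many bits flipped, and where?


XOR: 0000100000000

1 error(s) at position(s): 4


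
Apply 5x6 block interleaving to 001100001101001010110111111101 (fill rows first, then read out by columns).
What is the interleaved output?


Matrix:
  001100
  001101
  001010
  110111
  111101
Read columns: 000110001111101110110011001011

000110001111101110110011001011


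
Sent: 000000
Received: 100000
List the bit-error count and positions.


XOR: 100000

1 error(s) at position(s): 0


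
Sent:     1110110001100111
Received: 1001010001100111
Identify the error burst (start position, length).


XOR: 0111100000000000

Burst at position 1, length 4


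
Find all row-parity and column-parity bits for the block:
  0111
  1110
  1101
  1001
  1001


Row parities: 11100
Column parities: 0100

Row P: 11100, Col P: 0100, Corner: 1


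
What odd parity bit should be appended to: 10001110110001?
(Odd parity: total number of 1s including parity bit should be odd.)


Number of 1s in data: 7
Parity bit: 0

0


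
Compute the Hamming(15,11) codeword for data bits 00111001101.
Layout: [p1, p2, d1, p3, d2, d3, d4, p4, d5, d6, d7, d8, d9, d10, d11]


Parity bits: p1=0, p2=1, p3=1, p4=0

010101101001101


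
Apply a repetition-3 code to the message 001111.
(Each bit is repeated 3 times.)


Each bit -> 3 copies

000000111111111111


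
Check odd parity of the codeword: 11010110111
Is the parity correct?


Number of 1s: 8

No, parity error (8 ones)


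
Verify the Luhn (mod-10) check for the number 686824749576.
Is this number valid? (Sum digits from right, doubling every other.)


Luhn sum = 64
64 mod 10 = 4

Invalid (Luhn sum mod 10 = 4)


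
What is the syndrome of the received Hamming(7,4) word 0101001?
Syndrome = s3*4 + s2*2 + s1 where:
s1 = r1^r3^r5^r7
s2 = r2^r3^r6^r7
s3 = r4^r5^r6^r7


s1=1, s2=0, s3=0

Syndrome = 1 (error at position 1)


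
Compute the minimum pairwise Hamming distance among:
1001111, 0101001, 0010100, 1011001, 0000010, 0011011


Comparing all pairs, minimum distance: 2
Can detect 1 errors, correct 0 errors

2


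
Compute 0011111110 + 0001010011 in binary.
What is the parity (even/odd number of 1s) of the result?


0011111110 = 254
0001010011 = 83
Sum = 337 = 101010001
1s count = 4

even parity (4 ones in 101010001)


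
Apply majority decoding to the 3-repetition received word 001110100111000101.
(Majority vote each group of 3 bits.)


Groups: 001, 110, 100, 111, 000, 101
Majority votes: 010101

010101


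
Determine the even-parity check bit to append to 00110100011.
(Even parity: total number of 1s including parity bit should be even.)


Number of 1s in data: 5
Parity bit: 1

1


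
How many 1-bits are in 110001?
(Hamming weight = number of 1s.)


Counting 1s in 110001

3


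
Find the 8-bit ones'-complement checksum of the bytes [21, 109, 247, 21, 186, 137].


Sum = 721 mod 256 = 209
Complement = 46

46


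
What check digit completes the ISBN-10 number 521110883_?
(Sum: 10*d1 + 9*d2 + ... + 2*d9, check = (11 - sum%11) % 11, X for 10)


Weighted sum: 151
151 mod 11 = 8

Check digit: 3


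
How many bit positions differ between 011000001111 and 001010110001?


XOR: 010010111110
Count of 1s: 7

7


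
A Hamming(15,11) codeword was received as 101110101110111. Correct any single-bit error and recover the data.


Syndrome = 0: no error detected

Data: 11011110111 (no errors)


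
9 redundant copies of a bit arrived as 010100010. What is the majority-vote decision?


Ones: 3 out of 9
Threshold: 5

0 (3/9 voted 1)


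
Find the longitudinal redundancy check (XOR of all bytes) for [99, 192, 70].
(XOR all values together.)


XOR chain: 99 ^ 192 ^ 70 = 229

229


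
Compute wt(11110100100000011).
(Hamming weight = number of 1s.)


Counting 1s in 11110100100000011

8


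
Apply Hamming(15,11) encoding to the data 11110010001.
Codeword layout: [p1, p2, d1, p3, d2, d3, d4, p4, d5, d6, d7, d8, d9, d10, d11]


Parity bits: p1=1, p2=1, p3=0, p4=0

111011100010001


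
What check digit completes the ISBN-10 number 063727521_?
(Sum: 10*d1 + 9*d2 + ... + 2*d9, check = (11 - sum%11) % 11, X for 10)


Weighted sum: 202
202 mod 11 = 4

Check digit: 7


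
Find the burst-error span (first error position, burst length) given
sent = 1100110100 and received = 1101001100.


XOR: 0001111000

Burst at position 3, length 4


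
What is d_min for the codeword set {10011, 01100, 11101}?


Comparing all pairs, minimum distance: 2
Can detect 1 errors, correct 0 errors

2


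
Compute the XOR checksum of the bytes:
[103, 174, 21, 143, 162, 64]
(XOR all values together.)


XOR chain: 103 ^ 174 ^ 21 ^ 143 ^ 162 ^ 64 = 177

177


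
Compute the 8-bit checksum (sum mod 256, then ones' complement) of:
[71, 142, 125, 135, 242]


Sum = 715 mod 256 = 203
Complement = 52

52


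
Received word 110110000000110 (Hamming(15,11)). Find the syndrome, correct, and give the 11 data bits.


Syndrome = 1: error at position 1

Data: 01000000110 (corrected bit 1)


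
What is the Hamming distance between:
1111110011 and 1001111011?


XOR: 0110001000
Count of 1s: 3

3


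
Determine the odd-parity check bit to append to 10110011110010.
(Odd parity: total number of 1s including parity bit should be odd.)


Number of 1s in data: 8
Parity bit: 1

1


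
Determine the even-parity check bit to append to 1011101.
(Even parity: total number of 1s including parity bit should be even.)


Number of 1s in data: 5
Parity bit: 1

1


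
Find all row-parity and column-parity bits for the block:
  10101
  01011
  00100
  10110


Row parities: 1111
Column parities: 01100

Row P: 1111, Col P: 01100, Corner: 0


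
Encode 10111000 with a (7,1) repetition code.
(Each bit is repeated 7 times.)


Each bit -> 7 copies

11111110000000111111111111111111111000000000000000000000


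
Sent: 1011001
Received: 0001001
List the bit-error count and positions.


XOR: 1010000

2 error(s) at position(s): 0, 2


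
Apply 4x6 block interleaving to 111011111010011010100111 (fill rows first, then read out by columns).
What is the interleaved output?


Matrix:
  111011
  111010
  011010
  100111
Read columns: 110111101110000111111001

110111101110000111111001


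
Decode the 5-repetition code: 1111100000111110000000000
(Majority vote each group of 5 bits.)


Groups: 11111, 00000, 11111, 00000, 00000
Majority votes: 10100

10100


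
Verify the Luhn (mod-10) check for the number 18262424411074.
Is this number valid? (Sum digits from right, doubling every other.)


Luhn sum = 56
56 mod 10 = 6

Invalid (Luhn sum mod 10 = 6)


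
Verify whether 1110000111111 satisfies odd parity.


Number of 1s: 9

Yes, parity is correct (9 ones)


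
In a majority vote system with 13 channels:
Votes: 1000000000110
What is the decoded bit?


Ones: 3 out of 13
Threshold: 7

0 (3/13 voted 1)


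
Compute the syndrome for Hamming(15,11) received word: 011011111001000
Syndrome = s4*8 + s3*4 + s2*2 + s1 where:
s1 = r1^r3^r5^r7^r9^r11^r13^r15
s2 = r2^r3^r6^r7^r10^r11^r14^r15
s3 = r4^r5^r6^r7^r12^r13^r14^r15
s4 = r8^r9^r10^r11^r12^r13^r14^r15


s1=0, s2=0, s3=0, s4=1

Syndrome = 8 (error at position 8)


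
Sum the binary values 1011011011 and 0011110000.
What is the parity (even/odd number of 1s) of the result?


1011011011 = 731
0011110000 = 240
Sum = 971 = 1111001011
1s count = 7

odd parity (7 ones in 1111001011)


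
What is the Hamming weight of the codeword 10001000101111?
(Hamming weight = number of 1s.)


Counting 1s in 10001000101111

7


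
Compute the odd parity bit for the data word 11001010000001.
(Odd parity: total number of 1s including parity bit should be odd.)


Number of 1s in data: 5
Parity bit: 0

0


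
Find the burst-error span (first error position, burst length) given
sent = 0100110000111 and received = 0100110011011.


XOR: 0000000011100

Burst at position 8, length 3


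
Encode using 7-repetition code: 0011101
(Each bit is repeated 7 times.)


Each bit -> 7 copies

0000000000000011111111111111111111100000001111111


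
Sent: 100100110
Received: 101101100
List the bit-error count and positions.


XOR: 001001010

3 error(s) at position(s): 2, 5, 7


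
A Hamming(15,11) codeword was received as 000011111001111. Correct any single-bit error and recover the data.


Syndrome = 5: error at position 5

Data: 00111001111 (corrected bit 5)


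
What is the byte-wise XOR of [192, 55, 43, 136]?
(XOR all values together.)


XOR chain: 192 ^ 55 ^ 43 ^ 136 = 84

84


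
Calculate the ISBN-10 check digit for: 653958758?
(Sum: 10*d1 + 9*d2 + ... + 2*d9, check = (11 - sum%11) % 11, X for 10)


Weighted sum: 321
321 mod 11 = 2

Check digit: 9


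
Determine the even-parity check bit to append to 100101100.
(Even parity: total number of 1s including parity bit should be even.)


Number of 1s in data: 4
Parity bit: 0

0


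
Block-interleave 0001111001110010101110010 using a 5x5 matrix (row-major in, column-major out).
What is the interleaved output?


Matrix:
  00011
  11001
  11001
  01011
  10010
Read columns: 0110101110000001001111110

0110101110000001001111110


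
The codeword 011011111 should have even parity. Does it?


Number of 1s: 7

No, parity error (7 ones)


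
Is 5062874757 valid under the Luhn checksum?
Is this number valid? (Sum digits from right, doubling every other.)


Luhn sum = 43
43 mod 10 = 3

Invalid (Luhn sum mod 10 = 3)


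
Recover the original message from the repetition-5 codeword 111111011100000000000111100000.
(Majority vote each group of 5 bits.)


Groups: 11111, 10111, 00000, 00000, 01111, 00000
Majority votes: 110010

110010


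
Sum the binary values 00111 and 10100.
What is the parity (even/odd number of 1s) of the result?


00111 = 7
10100 = 20
Sum = 27 = 11011
1s count = 4

even parity (4 ones in 11011)


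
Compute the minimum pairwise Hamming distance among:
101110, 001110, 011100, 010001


Comparing all pairs, minimum distance: 1
Can detect 0 errors, correct 0 errors

1


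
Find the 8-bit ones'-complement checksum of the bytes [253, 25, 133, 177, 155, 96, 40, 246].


Sum = 1125 mod 256 = 101
Complement = 154

154


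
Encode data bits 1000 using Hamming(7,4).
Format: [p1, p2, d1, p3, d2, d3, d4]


Parity bits: p1=1, p2=1, p3=0

1110000


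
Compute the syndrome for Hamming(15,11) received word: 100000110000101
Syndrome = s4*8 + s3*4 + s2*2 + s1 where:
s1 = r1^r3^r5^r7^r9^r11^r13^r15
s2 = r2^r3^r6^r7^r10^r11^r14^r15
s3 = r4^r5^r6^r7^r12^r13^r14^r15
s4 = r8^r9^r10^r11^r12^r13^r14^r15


s1=0, s2=0, s3=1, s4=1

Syndrome = 12 (error at position 12)


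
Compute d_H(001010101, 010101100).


XOR: 011111001
Count of 1s: 6

6


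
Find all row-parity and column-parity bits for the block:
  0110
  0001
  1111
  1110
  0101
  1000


Row parities: 010101
Column parities: 1011

Row P: 010101, Col P: 1011, Corner: 1


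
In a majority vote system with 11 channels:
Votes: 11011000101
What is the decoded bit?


Ones: 6 out of 11
Threshold: 6

1 (6/11 voted 1)


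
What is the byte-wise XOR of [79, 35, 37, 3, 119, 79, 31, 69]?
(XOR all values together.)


XOR chain: 79 ^ 35 ^ 37 ^ 3 ^ 119 ^ 79 ^ 31 ^ 69 = 40

40


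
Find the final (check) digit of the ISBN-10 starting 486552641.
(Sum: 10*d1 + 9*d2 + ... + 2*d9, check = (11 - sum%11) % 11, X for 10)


Weighted sum: 273
273 mod 11 = 9

Check digit: 2


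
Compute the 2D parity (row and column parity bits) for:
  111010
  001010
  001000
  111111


Row parities: 0010
Column parities: 000111

Row P: 0010, Col P: 000111, Corner: 1


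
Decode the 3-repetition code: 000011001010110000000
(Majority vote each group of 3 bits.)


Groups: 000, 011, 001, 010, 110, 000, 000
Majority votes: 0100100

0100100


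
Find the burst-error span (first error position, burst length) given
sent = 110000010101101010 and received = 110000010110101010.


XOR: 000000000011000000

Burst at position 10, length 2


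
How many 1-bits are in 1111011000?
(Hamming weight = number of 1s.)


Counting 1s in 1111011000

6


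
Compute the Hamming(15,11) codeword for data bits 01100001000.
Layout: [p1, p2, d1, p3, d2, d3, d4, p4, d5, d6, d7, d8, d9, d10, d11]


Parity bits: p1=1, p2=1, p3=1, p4=1

110111010001000


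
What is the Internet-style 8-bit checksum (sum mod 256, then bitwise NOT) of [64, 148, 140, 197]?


Sum = 549 mod 256 = 37
Complement = 218

218


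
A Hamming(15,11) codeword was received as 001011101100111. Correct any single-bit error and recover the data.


Syndrome = 8: error at position 8

Data: 11111100111 (corrected bit 8)


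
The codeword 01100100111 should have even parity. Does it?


Number of 1s: 6

Yes, parity is correct (6 ones)


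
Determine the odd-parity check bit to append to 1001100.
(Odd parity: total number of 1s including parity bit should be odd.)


Number of 1s in data: 3
Parity bit: 0

0


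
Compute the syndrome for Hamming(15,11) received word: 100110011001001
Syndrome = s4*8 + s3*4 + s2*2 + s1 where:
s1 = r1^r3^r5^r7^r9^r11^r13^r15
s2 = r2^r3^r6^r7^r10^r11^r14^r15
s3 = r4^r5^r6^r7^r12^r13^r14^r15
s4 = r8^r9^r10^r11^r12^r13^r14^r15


s1=0, s2=1, s3=0, s4=0

Syndrome = 2 (error at position 2)


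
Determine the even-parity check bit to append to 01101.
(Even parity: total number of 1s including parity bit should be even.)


Number of 1s in data: 3
Parity bit: 1

1


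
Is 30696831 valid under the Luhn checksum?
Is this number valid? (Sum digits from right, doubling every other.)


Luhn sum = 36
36 mod 10 = 6

Invalid (Luhn sum mod 10 = 6)


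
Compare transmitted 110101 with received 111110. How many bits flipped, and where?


XOR: 001011

3 error(s) at position(s): 2, 4, 5


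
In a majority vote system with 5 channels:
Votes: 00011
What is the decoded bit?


Ones: 2 out of 5
Threshold: 3

0 (2/5 voted 1)


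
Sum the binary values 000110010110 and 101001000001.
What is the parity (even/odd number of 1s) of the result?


000110010110 = 406
101001000001 = 2625
Sum = 3031 = 101111010111
1s count = 9

odd parity (9 ones in 101111010111)


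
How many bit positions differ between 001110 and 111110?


XOR: 110000
Count of 1s: 2

2


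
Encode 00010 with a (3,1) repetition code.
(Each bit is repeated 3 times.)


Each bit -> 3 copies

000000000111000


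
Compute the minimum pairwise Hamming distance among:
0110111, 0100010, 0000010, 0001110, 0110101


Comparing all pairs, minimum distance: 1
Can detect 0 errors, correct 0 errors

1


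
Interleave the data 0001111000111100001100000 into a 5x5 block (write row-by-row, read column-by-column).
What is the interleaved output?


Matrix:
  00011
  11000
  11110
  00011
  00000
Read columns: 0110001100001001011010010

0110001100001001011010010


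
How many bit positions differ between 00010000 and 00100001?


XOR: 00110001
Count of 1s: 3

3


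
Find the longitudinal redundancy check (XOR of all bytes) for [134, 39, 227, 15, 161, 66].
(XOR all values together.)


XOR chain: 134 ^ 39 ^ 227 ^ 15 ^ 161 ^ 66 = 174

174


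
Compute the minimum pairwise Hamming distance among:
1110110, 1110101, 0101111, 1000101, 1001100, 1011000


Comparing all pairs, minimum distance: 2
Can detect 1 errors, correct 0 errors

2


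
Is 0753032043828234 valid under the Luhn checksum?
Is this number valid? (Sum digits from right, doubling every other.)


Luhn sum = 57
57 mod 10 = 7

Invalid (Luhn sum mod 10 = 7)


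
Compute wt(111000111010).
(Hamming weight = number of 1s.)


Counting 1s in 111000111010

7


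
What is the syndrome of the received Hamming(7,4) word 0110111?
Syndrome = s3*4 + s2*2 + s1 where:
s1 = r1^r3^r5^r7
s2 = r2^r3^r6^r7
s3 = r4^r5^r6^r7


s1=1, s2=0, s3=1

Syndrome = 5 (error at position 5)


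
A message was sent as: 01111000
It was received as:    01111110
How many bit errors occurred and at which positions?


XOR: 00000110

2 error(s) at position(s): 5, 6


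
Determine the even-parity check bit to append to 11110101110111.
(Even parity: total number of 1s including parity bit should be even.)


Number of 1s in data: 11
Parity bit: 1

1


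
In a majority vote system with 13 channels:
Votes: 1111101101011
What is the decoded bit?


Ones: 10 out of 13
Threshold: 7

1 (10/13 voted 1)


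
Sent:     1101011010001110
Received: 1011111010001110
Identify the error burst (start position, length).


XOR: 0110100000000000

Burst at position 1, length 4


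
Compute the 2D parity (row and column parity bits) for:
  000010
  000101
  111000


Row parities: 101
Column parities: 111111

Row P: 101, Col P: 111111, Corner: 0


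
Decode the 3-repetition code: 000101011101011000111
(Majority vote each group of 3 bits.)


Groups: 000, 101, 011, 101, 011, 000, 111
Majority votes: 0111101

0111101


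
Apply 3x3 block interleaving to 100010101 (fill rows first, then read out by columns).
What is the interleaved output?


Matrix:
  100
  010
  101
Read columns: 101010001

101010001


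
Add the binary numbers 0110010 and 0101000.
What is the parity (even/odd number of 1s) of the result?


0110010 = 50
0101000 = 40
Sum = 90 = 1011010
1s count = 4

even parity (4 ones in 1011010)


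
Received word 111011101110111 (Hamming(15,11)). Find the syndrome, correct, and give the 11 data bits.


Syndrome = 0: no error detected

Data: 11111110111 (no errors)


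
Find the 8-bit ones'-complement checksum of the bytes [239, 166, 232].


Sum = 637 mod 256 = 125
Complement = 130

130


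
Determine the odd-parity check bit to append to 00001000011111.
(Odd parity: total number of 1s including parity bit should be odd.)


Number of 1s in data: 6
Parity bit: 1

1


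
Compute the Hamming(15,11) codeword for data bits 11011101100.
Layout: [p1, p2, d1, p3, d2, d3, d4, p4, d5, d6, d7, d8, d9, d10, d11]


Parity bits: p1=1, p2=1, p3=0, p4=0

111010101101100


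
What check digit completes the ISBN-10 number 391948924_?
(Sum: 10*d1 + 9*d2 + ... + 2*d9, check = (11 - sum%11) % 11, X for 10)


Weighted sum: 296
296 mod 11 = 10

Check digit: 1


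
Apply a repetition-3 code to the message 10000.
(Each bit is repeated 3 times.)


Each bit -> 3 copies

111000000000000


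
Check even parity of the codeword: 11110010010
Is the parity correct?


Number of 1s: 6

Yes, parity is correct (6 ones)


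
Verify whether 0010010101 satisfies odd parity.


Number of 1s: 4

No, parity error (4 ones)


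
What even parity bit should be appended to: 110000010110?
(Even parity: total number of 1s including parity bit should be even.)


Number of 1s in data: 5
Parity bit: 1

1


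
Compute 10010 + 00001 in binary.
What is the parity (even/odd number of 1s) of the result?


10010 = 18
00001 = 1
Sum = 19 = 10011
1s count = 3

odd parity (3 ones in 10011)


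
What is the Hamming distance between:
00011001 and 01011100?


XOR: 01000101
Count of 1s: 3

3


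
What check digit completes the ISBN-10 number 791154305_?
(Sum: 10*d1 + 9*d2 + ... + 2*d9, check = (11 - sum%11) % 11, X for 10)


Weighted sum: 238
238 mod 11 = 7

Check digit: 4


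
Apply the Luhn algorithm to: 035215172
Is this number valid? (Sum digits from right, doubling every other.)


Luhn sum = 25
25 mod 10 = 5

Invalid (Luhn sum mod 10 = 5)


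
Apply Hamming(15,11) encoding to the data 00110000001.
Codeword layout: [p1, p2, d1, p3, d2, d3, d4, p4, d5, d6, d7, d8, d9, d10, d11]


Parity bits: p1=0, p2=1, p3=1, p4=1

010101110000001


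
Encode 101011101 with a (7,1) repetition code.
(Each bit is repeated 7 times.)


Each bit -> 7 copies

111111100000001111111000000011111111111111111111100000001111111


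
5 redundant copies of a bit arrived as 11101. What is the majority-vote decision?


Ones: 4 out of 5
Threshold: 3

1 (4/5 voted 1)


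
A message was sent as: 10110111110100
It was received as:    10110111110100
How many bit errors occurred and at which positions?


XOR: 00000000000000

0 errors (received matches sent)


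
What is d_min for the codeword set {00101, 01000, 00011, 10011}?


Comparing all pairs, minimum distance: 1
Can detect 0 errors, correct 0 errors

1


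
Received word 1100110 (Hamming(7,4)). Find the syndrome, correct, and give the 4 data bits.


Syndrome = 0: no error detected

Data: 0110 (no errors)


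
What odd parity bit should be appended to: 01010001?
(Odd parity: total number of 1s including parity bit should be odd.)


Number of 1s in data: 3
Parity bit: 0

0


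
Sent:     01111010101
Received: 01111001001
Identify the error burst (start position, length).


XOR: 00000011100

Burst at position 6, length 3


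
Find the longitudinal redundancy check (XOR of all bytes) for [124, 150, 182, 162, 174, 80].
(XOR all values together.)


XOR chain: 124 ^ 150 ^ 182 ^ 162 ^ 174 ^ 80 = 0

0


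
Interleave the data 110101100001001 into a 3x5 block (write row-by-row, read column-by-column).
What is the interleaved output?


Matrix:
  11010
  11000
  01001
Read columns: 110111000100001

110111000100001


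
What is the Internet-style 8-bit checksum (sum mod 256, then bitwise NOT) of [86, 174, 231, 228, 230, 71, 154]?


Sum = 1174 mod 256 = 150
Complement = 105

105


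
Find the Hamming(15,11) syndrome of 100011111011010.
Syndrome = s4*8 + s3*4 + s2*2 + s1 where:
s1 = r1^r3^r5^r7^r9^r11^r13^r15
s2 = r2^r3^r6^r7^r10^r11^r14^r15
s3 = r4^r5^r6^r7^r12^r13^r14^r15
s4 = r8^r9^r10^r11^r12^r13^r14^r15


s1=1, s2=0, s3=1, s4=1

Syndrome = 13 (error at position 13)


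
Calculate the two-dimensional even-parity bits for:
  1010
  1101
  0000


Row parities: 010
Column parities: 0111

Row P: 010, Col P: 0111, Corner: 1


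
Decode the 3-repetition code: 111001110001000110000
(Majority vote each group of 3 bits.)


Groups: 111, 001, 110, 001, 000, 110, 000
Majority votes: 1010010

1010010


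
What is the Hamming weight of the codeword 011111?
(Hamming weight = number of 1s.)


Counting 1s in 011111

5


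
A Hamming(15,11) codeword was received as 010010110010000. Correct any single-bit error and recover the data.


Syndrome = 3: error at position 3

Data: 11010010000 (corrected bit 3)


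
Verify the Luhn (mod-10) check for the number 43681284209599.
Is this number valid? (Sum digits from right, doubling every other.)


Luhn sum = 73
73 mod 10 = 3

Invalid (Luhn sum mod 10 = 3)


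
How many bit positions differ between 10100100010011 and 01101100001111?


XOR: 11001000011100
Count of 1s: 6

6


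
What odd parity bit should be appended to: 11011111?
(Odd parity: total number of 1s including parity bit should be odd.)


Number of 1s in data: 7
Parity bit: 0

0


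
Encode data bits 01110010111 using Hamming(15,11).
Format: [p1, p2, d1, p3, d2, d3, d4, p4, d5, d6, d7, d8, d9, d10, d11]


Parity bits: p1=1, p2=1, p3=0, p4=0

110011100010111


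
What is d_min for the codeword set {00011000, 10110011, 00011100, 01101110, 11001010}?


Comparing all pairs, minimum distance: 1
Can detect 0 errors, correct 0 errors

1


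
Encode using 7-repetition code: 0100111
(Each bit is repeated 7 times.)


Each bit -> 7 copies

0000000111111100000000000000111111111111111111111


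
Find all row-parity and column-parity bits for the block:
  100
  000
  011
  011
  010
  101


Row parities: 100010
Column parities: 011

Row P: 100010, Col P: 011, Corner: 0


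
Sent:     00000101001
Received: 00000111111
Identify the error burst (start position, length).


XOR: 00000010110

Burst at position 6, length 4


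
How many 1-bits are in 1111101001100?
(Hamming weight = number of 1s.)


Counting 1s in 1111101001100

8


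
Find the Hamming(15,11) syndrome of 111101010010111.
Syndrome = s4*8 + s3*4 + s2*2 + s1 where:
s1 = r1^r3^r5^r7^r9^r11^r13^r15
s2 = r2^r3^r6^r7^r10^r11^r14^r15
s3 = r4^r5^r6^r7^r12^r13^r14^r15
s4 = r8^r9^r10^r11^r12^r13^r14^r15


s1=1, s2=0, s3=1, s4=1

Syndrome = 13 (error at position 13)


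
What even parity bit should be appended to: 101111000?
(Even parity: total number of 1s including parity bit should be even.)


Number of 1s in data: 5
Parity bit: 1

1


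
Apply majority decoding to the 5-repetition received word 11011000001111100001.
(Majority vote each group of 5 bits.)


Groups: 11011, 00000, 11111, 00001
Majority votes: 1010

1010


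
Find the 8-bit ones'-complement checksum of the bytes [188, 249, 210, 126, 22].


Sum = 795 mod 256 = 27
Complement = 228

228


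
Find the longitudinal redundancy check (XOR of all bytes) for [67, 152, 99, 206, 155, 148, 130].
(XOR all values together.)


XOR chain: 67 ^ 152 ^ 99 ^ 206 ^ 155 ^ 148 ^ 130 = 251

251


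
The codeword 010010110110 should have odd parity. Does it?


Number of 1s: 6

No, parity error (6 ones)


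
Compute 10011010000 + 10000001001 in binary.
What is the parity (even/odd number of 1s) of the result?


10011010000 = 1232
10000001001 = 1033
Sum = 2265 = 100011011001
1s count = 6

even parity (6 ones in 100011011001)


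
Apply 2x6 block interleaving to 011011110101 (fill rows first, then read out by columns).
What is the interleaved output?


Matrix:
  011011
  110101
Read columns: 011110011011

011110011011


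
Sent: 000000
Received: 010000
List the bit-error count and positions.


XOR: 010000

1 error(s) at position(s): 1


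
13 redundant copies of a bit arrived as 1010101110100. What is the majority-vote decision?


Ones: 7 out of 13
Threshold: 7

1 (7/13 voted 1)


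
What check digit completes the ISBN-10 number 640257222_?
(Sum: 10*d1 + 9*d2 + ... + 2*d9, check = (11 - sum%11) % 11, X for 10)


Weighted sum: 193
193 mod 11 = 6

Check digit: 5


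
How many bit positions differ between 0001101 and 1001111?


XOR: 1000010
Count of 1s: 2

2


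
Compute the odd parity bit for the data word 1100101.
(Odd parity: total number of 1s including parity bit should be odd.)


Number of 1s in data: 4
Parity bit: 1

1


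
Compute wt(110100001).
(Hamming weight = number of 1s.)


Counting 1s in 110100001

4


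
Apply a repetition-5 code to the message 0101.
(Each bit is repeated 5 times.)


Each bit -> 5 copies

00000111110000011111


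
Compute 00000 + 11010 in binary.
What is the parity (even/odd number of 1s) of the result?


00000 = 0
11010 = 26
Sum = 26 = 11010
1s count = 3

odd parity (3 ones in 11010)


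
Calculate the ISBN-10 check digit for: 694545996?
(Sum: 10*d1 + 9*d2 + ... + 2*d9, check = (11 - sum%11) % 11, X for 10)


Weighted sum: 332
332 mod 11 = 2

Check digit: 9


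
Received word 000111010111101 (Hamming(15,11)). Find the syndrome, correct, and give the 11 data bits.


Syndrome = 0: no error detected

Data: 01100111101 (no errors)


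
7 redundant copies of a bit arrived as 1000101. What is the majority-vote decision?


Ones: 3 out of 7
Threshold: 4

0 (3/7 voted 1)


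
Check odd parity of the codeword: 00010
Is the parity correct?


Number of 1s: 1

Yes, parity is correct (1 ones)


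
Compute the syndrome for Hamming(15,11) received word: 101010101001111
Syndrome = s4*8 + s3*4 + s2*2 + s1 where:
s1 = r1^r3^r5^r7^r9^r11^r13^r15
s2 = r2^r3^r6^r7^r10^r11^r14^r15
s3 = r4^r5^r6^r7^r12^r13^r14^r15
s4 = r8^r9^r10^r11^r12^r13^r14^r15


s1=1, s2=0, s3=0, s4=1

Syndrome = 9 (error at position 9)


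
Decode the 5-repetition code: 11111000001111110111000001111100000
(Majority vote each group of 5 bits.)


Groups: 11111, 00000, 11111, 10111, 00000, 11111, 00000
Majority votes: 1011010

1011010


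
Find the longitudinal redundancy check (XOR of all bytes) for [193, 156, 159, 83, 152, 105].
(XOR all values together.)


XOR chain: 193 ^ 156 ^ 159 ^ 83 ^ 152 ^ 105 = 96

96


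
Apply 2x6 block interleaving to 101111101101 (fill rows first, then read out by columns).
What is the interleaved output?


Matrix:
  101111
  101101
Read columns: 110011111011

110011111011


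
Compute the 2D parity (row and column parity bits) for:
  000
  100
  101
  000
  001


Row parities: 01001
Column parities: 000

Row P: 01001, Col P: 000, Corner: 0
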